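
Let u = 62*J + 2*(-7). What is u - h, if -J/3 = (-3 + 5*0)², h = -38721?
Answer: 37033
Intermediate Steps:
J = -27 (J = -3*(-3 + 5*0)² = -3*(-3 + 0)² = -3*(-3)² = -3*9 = -27)
u = -1688 (u = 62*(-27) + 2*(-7) = -1674 - 14 = -1688)
u - h = -1688 - 1*(-38721) = -1688 + 38721 = 37033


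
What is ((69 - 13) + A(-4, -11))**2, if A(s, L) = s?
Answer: 2704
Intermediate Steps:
((69 - 13) + A(-4, -11))**2 = ((69 - 13) - 4)**2 = (56 - 4)**2 = 52**2 = 2704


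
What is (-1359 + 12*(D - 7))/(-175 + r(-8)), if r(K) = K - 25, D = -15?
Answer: 1623/208 ≈ 7.8029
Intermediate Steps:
r(K) = -25 + K
(-1359 + 12*(D - 7))/(-175 + r(-8)) = (-1359 + 12*(-15 - 7))/(-175 + (-25 - 8)) = (-1359 + 12*(-22))/(-175 - 33) = (-1359 - 264)/(-208) = -1/208*(-1623) = 1623/208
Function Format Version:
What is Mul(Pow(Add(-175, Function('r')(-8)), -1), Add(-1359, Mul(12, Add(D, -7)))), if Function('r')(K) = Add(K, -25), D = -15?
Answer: Rational(1623, 208) ≈ 7.8029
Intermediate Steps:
Function('r')(K) = Add(-25, K)
Mul(Pow(Add(-175, Function('r')(-8)), -1), Add(-1359, Mul(12, Add(D, -7)))) = Mul(Pow(Add(-175, Add(-25, -8)), -1), Add(-1359, Mul(12, Add(-15, -7)))) = Mul(Pow(Add(-175, -33), -1), Add(-1359, Mul(12, -22))) = Mul(Pow(-208, -1), Add(-1359, -264)) = Mul(Rational(-1, 208), -1623) = Rational(1623, 208)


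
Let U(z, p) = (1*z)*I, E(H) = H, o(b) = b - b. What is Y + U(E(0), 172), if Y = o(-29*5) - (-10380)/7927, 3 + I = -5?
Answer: 10380/7927 ≈ 1.3094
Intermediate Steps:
I = -8 (I = -3 - 5 = -8)
o(b) = 0
U(z, p) = -8*z (U(z, p) = (1*z)*(-8) = z*(-8) = -8*z)
Y = 10380/7927 (Y = 0 - (-10380)/7927 = 0 - 1*(-10380/7927) = 0 + 10380/7927 = 10380/7927 ≈ 1.3094)
Y + U(E(0), 172) = 10380/7927 - 8*0 = 10380/7927 + 0 = 10380/7927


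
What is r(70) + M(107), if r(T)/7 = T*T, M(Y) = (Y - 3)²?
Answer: 45116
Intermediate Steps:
M(Y) = (-3 + Y)²
r(T) = 7*T² (r(T) = 7*(T*T) = 7*T²)
r(70) + M(107) = 7*70² + (-3 + 107)² = 7*4900 + 104² = 34300 + 10816 = 45116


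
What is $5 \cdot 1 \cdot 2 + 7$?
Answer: $17$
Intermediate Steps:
$5 \cdot 1 \cdot 2 + 7 = 5 \cdot 2 + 7 = 10 + 7 = 17$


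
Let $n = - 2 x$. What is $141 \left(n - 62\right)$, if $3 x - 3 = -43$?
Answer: $-4982$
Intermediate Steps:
$x = - \frac{40}{3}$ ($x = 1 + \frac{1}{3} \left(-43\right) = 1 - \frac{43}{3} = - \frac{40}{3} \approx -13.333$)
$n = \frac{80}{3}$ ($n = \left(-2\right) \left(- \frac{40}{3}\right) = \frac{80}{3} \approx 26.667$)
$141 \left(n - 62\right) = 141 \left(\frac{80}{3} - 62\right) = 141 \left(- \frac{106}{3}\right) = -4982$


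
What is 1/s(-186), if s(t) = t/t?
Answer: 1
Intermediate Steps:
s(t) = 1
1/s(-186) = 1/1 = 1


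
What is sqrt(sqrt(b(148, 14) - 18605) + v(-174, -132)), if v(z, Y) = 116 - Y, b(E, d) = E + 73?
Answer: 2*sqrt(62 + I*sqrt(1149)) ≈ 16.289 + 4.162*I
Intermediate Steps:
b(E, d) = 73 + E
sqrt(sqrt(b(148, 14) - 18605) + v(-174, -132)) = sqrt(sqrt((73 + 148) - 18605) + (116 - 1*(-132))) = sqrt(sqrt(221 - 18605) + (116 + 132)) = sqrt(sqrt(-18384) + 248) = sqrt(4*I*sqrt(1149) + 248) = sqrt(248 + 4*I*sqrt(1149))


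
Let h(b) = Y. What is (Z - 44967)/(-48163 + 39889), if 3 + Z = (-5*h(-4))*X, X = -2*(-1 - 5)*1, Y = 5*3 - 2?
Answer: 7625/1379 ≈ 5.5294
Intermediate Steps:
Y = 13 (Y = 15 - 2 = 13)
h(b) = 13
X = 12 (X = -2*(-6)*1 = 12*1 = 12)
Z = -783 (Z = -3 - 5*13*12 = -3 - 65*12 = -3 - 780 = -783)
(Z - 44967)/(-48163 + 39889) = (-783 - 44967)/(-48163 + 39889) = -45750/(-8274) = -45750*(-1/8274) = 7625/1379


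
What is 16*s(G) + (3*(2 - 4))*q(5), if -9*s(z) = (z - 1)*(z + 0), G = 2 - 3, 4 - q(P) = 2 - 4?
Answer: -356/9 ≈ -39.556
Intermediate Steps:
q(P) = 6 (q(P) = 4 - (2 - 4) = 4 - 1*(-2) = 4 + 2 = 6)
G = -1
s(z) = -z*(-1 + z)/9 (s(z) = -(z - 1)*(z + 0)/9 = -(-1 + z)*z/9 = -z*(-1 + z)/9)
16*s(G) + (3*(2 - 4))*q(5) = 16*((⅑)*(-1)*(1 - 1*(-1))) + (3*(2 - 4))*6 = 16*((⅑)*(-1)*(1 + 1)) + (3*(-2))*6 = 16*((⅑)*(-1)*2) - 6*6 = 16*(-2/9) - 36 = -32/9 - 36 = -356/9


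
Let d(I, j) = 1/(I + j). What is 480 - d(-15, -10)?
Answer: 12001/25 ≈ 480.04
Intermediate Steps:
480 - d(-15, -10) = 480 - 1/(-15 - 10) = 480 - 1/(-25) = 480 - 1*(-1/25) = 480 + 1/25 = 12001/25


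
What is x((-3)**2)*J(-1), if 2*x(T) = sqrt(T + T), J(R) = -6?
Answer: -9*sqrt(2) ≈ -12.728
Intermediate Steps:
x(T) = sqrt(2)*sqrt(T)/2 (x(T) = sqrt(T + T)/2 = sqrt(2*T)/2 = (sqrt(2)*sqrt(T))/2 = sqrt(2)*sqrt(T)/2)
x((-3)**2)*J(-1) = (sqrt(2)*sqrt((-3)**2)/2)*(-6) = (sqrt(2)*sqrt(9)/2)*(-6) = ((1/2)*sqrt(2)*3)*(-6) = (3*sqrt(2)/2)*(-6) = -9*sqrt(2)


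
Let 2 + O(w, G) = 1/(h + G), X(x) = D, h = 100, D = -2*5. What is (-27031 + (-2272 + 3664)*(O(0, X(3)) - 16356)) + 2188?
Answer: -341927453/15 ≈ -2.2795e+7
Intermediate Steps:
D = -10
X(x) = -10
O(w, G) = -2 + 1/(100 + G)
(-27031 + (-2272 + 3664)*(O(0, X(3)) - 16356)) + 2188 = (-27031 + (-2272 + 3664)*((-199 - 2*(-10))/(100 - 10) - 16356)) + 2188 = (-27031 + 1392*((-199 + 20)/90 - 16356)) + 2188 = (-27031 + 1392*((1/90)*(-179) - 16356)) + 2188 = (-27031 + 1392*(-179/90 - 16356)) + 2188 = (-27031 + 1392*(-1472219/90)) + 2188 = (-27031 - 341554808/15) + 2188 = -341960273/15 + 2188 = -341927453/15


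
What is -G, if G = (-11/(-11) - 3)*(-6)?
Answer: -12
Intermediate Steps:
G = 12 (G = (-11*(-1/11) - 3)*(-6) = (1 - 3)*(-6) = -2*(-6) = 12)
-G = -1*12 = -12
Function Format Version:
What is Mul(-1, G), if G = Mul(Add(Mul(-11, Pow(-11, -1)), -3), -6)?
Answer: -12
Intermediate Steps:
G = 12 (G = Mul(Add(Mul(-11, Rational(-1, 11)), -3), -6) = Mul(Add(1, -3), -6) = Mul(-2, -6) = 12)
Mul(-1, G) = Mul(-1, 12) = -12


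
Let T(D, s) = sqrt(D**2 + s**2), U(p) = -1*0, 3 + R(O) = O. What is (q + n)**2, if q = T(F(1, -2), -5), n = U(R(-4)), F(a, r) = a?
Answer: 26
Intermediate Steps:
R(O) = -3 + O
U(p) = 0
n = 0
q = sqrt(26) (q = sqrt(1**2 + (-5)**2) = sqrt(1 + 25) = sqrt(26) ≈ 5.0990)
(q + n)**2 = (sqrt(26) + 0)**2 = (sqrt(26))**2 = 26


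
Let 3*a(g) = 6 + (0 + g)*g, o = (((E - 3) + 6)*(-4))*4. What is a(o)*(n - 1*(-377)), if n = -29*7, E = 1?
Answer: 237916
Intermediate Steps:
o = -64 (o = (((1 - 3) + 6)*(-4))*4 = ((-2 + 6)*(-4))*4 = (4*(-4))*4 = -16*4 = -64)
a(g) = 2 + g²/3 (a(g) = (6 + (0 + g)*g)/3 = (6 + g*g)/3 = (6 + g²)/3 = 2 + g²/3)
n = -203
a(o)*(n - 1*(-377)) = (2 + (⅓)*(-64)²)*(-203 - 1*(-377)) = (2 + (⅓)*4096)*(-203 + 377) = (2 + 4096/3)*174 = (4102/3)*174 = 237916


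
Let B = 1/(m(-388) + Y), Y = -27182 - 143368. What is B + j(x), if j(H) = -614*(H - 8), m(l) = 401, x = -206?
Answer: 22356898003/170149 ≈ 1.3140e+5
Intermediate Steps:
Y = -170550
j(H) = 4912 - 614*H (j(H) = -614*(-8 + H) = 4912 - 614*H)
B = -1/170149 (B = 1/(401 - 170550) = 1/(-170149) = -1/170149 ≈ -5.8772e-6)
B + j(x) = -1/170149 + (4912 - 614*(-206)) = -1/170149 + (4912 + 126484) = -1/170149 + 131396 = 22356898003/170149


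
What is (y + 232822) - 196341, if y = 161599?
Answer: 198080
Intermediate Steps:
(y + 232822) - 196341 = (161599 + 232822) - 196341 = 394421 - 196341 = 198080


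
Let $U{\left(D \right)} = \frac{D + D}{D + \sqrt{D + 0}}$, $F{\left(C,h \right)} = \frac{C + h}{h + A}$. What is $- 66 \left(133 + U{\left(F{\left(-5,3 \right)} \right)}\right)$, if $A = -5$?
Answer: $-8844$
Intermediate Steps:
$F{\left(C,h \right)} = \frac{C + h}{-5 + h}$ ($F{\left(C,h \right)} = \frac{C + h}{h - 5} = \frac{C + h}{-5 + h}$)
$U{\left(D \right)} = \frac{2 D}{D + \sqrt{D}}$
$- 66 \left(133 + U{\left(F{\left(-5,3 \right)} \right)}\right) = - 66 \left(133 + \frac{2 \frac{-5 + 3}{-5 + 3}}{\frac{-5 + 3}{-5 + 3} + \sqrt{\frac{-5 + 3}{-5 + 3}}}\right) = - 66 \left(133 + \frac{2 \frac{1}{-2} \left(-2\right)}{\frac{1}{-2} \left(-2\right) + \sqrt{\frac{1}{-2} \left(-2\right)}}\right) = - 66 \left(133 + \frac{2 \left(\left(- \frac{1}{2}\right) \left(-2\right)\right)}{\left(- \frac{1}{2}\right) \left(-2\right) + \sqrt{\left(- \frac{1}{2}\right) \left(-2\right)}}\right) = - 66 \left(133 + 2 \cdot 1 \frac{1}{1 + \sqrt{1}}\right) = - 66 \left(133 + 2 \cdot 1 \frac{1}{1 + 1}\right) = - 66 \left(133 + 2 \cdot 1 \cdot \frac{1}{2}\right) = - 66 \left(133 + 1\right) = \left(-66\right) 134 = -8844$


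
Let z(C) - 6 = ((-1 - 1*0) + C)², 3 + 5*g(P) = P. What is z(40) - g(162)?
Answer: 7476/5 ≈ 1495.2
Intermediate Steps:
g(P) = -⅗ + P/5
z(C) = 6 + (-1 + C)² (z(C) = 6 + ((-1 - 1*0) + C)² = 6 + ((-1 + 0) + C)² = 6 + (-1 + C)²)
z(40) - g(162) = (6 + (-1 + 40)²) - (-⅗ + (⅕)*162) = (6 + 39²) - (-⅗ + 162/5) = (6 + 1521) - 1*159/5 = 1527 - 159/5 = 7476/5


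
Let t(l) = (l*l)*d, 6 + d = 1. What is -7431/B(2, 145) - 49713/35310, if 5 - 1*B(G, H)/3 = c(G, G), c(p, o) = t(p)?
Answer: -5913713/58850 ≈ -100.49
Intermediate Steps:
d = -5 (d = -6 + 1 = -5)
t(l) = -5*l**2 (t(l) = (l*l)*(-5) = l**2*(-5) = -5*l**2)
c(p, o) = -5*p**2
B(G, H) = 15 + 15*G**2 (B(G, H) = 15 - (-15)*G**2 = 15 + 15*G**2)
-7431/B(2, 145) - 49713/35310 = -7431/(15 + 15*2**2) - 49713/35310 = -7431/(15 + 15*4) - 49713*1/35310 = -7431/(15 + 60) - 16571/11770 = -7431/75 - 16571/11770 = -7431*1/75 - 16571/11770 = -2477/25 - 16571/11770 = -5913713/58850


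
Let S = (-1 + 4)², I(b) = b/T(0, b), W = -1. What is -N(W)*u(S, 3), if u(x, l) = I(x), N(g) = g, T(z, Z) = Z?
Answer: 1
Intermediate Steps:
I(b) = 1 (I(b) = b/b = 1)
S = 9 (S = 3² = 9)
u(x, l) = 1
-N(W)*u(S, 3) = -(-1) = -1*(-1) = 1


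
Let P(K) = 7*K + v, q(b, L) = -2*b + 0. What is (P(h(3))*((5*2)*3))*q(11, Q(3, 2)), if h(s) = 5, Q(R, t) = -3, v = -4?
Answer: -20460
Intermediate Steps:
q(b, L) = -2*b
P(K) = -4 + 7*K (P(K) = 7*K - 4 = -4 + 7*K)
(P(h(3))*((5*2)*3))*q(11, Q(3, 2)) = ((-4 + 7*5)*((5*2)*3))*(-2*11) = ((-4 + 35)*(10*3))*(-22) = (31*30)*(-22) = 930*(-22) = -20460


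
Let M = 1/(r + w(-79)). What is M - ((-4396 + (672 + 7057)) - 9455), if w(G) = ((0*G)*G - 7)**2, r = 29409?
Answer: 180341877/29458 ≈ 6122.0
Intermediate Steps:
w(G) = 49 (w(G) = (0*G - 7)**2 = (0 - 7)**2 = (-7)**2 = 49)
M = 1/29458 (M = 1/(29409 + 49) = 1/29458 ≈ 3.3947e-5)
M - ((-4396 + (672 + 7057)) - 9455) = 1/29458 - ((-4396 + (672 + 7057)) - 9455) = 1/29458 - ((-4396 + 7729) - 9455) = 1/29458 - (3333 - 9455) = 1/29458 - 1*(-6122) = 1/29458 + 6122 = 180341877/29458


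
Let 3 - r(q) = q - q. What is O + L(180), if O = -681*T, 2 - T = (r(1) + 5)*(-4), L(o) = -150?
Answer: -23304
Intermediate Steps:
r(q) = 3 (r(q) = 3 - (q - q) = 3 - 1*0 = 3 + 0 = 3)
T = 34 (T = 2 - (3 + 5)*(-4) = 2 - 8*(-4) = 2 - 1*(-32) = 2 + 32 = 34)
O = -23154 (O = -681*34 = -23154)
O + L(180) = -23154 - 150 = -23304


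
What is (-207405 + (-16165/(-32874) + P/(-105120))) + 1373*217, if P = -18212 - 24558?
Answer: 5214495127691/57595248 ≈ 90537.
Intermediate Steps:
P = -42770
(-207405 + (-16165/(-32874) + P/(-105120))) + 1373*217 = (-207405 + (-16165/(-32874) - 42770/(-105120))) + 1373*217 = (-207405 + (-16165*(-1/32874) - 42770*(-1/105120))) + 297941 = (-207405 + (16165/32874 + 4277/10512)) + 297941 = (-207405 + 51754763/57595248) + 297941 = -11945490656677/57595248 + 297941 = 5214495127691/57595248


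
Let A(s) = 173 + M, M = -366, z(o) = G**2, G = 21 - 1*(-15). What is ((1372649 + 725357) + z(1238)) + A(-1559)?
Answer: 2099109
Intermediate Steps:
G = 36 (G = 21 + 15 = 36)
z(o) = 1296 (z(o) = 36**2 = 1296)
A(s) = -193 (A(s) = 173 - 366 = -193)
((1372649 + 725357) + z(1238)) + A(-1559) = ((1372649 + 725357) + 1296) - 193 = (2098006 + 1296) - 193 = 2099302 - 193 = 2099109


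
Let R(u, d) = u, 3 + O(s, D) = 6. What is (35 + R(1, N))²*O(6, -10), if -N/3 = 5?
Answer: 3888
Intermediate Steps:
N = -15 (N = -3*5 = -15)
O(s, D) = 3 (O(s, D) = -3 + 6 = 3)
(35 + R(1, N))²*O(6, -10) = (35 + 1)²*3 = 36²*3 = 1296*3 = 3888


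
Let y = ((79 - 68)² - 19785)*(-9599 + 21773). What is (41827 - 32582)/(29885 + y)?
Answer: -9245/239359651 ≈ -3.8624e-5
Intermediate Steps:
y = -239389536 (y = (11² - 19785)*12174 = (121 - 19785)*12174 = -19664*12174 = -239389536)
(41827 - 32582)/(29885 + y) = (41827 - 32582)/(29885 - 239389536) = 9245/(-239359651) = 9245*(-1/239359651) = -9245/239359651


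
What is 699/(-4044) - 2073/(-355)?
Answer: 2711689/478540 ≈ 5.6666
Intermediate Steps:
699/(-4044) - 2073/(-355) = 699*(-1/4044) - 2073*(-1/355) = -233/1348 + 2073/355 = 2711689/478540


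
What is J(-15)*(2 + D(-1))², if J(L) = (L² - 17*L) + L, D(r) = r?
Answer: 465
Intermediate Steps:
J(L) = L² - 16*L
J(-15)*(2 + D(-1))² = (-15*(-16 - 15))*(2 - 1)² = -15*(-31)*1² = 465*1 = 465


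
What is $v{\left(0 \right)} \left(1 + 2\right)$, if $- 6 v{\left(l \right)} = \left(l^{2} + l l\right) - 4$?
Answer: $2$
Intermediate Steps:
$v{\left(l \right)} = \frac{2}{3} - \frac{l^{2}}{3}$ ($v{\left(l \right)} = - \frac{\left(l^{2} + l l\right) - 4}{6} = - \frac{\left(l^{2} + l^{2}\right) - 4}{6} = - \frac{2 l^{2} - 4}{6} = - \frac{-4 + 2 l^{2}}{6} = \frac{2}{3} - \frac{l^{2}}{3}$)
$v{\left(0 \right)} \left(1 + 2\right) = \left(\frac{2}{3} - \frac{0^{2}}{3}\right) \left(1 + 2\right) = \left(\frac{2}{3} - 0\right) 3 = \left(\frac{2}{3} + 0\right) 3 = \frac{2}{3} \cdot 3 = 2$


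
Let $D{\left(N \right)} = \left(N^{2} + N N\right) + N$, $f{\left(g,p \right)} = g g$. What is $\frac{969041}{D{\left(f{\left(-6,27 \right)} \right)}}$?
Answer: $\frac{969041}{2628} \approx 368.74$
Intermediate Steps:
$f{\left(g,p \right)} = g^{2}$
$D{\left(N \right)} = N + 2 N^{2}$ ($D{\left(N \right)} = \left(N^{2} + N^{2}\right) + N = 2 N^{2} + N = N + 2 N^{2}$)
$\frac{969041}{D{\left(f{\left(-6,27 \right)} \right)}} = \frac{969041}{\left(-6\right)^{2} \left(1 + 2 \left(-6\right)^{2}\right)} = \frac{969041}{36 \left(1 + 2 \cdot 36\right)} = \frac{969041}{36 \left(1 + 72\right)} = \frac{969041}{36 \cdot 73} = \frac{969041}{2628}$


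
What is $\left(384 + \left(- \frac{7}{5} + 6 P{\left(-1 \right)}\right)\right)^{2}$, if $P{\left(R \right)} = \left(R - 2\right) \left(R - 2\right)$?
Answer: $\frac{4765489}{25} \approx 1.9062 \cdot 10^{5}$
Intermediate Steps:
$P{\left(R \right)} = \left(-2 + R\right)^{2}$ ($P{\left(R \right)} = \left(-2 + R\right) \left(-2 + R\right) = \left(-2 + R\right)^{2}$)
$\left(384 + \left(- \frac{7}{5} + 6 P{\left(-1 \right)}\right)\right)^{2} = \left(384 + \left(- \frac{7}{5} + 6 \left(-2 - 1\right)^{2}\right)\right)^{2} = \left(384 + \left(\left(-7\right) \frac{1}{5} + 6 \left(-3\right)^{2}\right)\right)^{2} = \left(384 + \left(- \frac{7}{5} + 6 \cdot 9\right)\right)^{2} = \left(384 + \left(- \frac{7}{5} + 54\right)\right)^{2} = \left(384 + \frac{263}{5}\right)^{2} = \left(\frac{2183}{5}\right)^{2} = \frac{4765489}{25}$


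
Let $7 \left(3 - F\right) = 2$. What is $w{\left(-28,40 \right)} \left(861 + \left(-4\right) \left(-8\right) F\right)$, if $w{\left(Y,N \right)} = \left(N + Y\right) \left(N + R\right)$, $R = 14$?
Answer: $\frac{4299480}{7} \approx 6.1421 \cdot 10^{5}$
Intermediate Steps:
$F = \frac{19}{7}$ ($F = 3 - \frac{2}{7} = \frac{19}{7} \approx 2.7143$)
$w{\left(Y,N \right)} = \left(14 + N\right) \left(N + Y\right)$ ($w{\left(Y,N \right)} = \left(N + Y\right) \left(N + 14\right) = \left(N + Y\right) \left(14 + N\right) = \left(14 + N\right) \left(N + Y\right)$)
$w{\left(-28,40 \right)} \left(861 + \left(-4\right) \left(-8\right) F\right) = \left(40^{2} + 14 \cdot 40 + 14 \left(-28\right) + 40 \left(-28\right)\right) \left(861 + \left(-4\right) \left(-8\right) \frac{19}{7}\right) = \left(1600 + 560 - 392 - 1120\right) \left(861 + 32 \cdot \frac{19}{7}\right) = 648 \left(861 + \frac{608}{7}\right) = 648 \cdot \frac{6635}{7} = \frac{4299480}{7}$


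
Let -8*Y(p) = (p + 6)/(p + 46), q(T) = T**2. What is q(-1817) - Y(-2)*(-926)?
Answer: 145265053/44 ≈ 3.3015e+6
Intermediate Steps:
Y(p) = -(6 + p)/(8*(46 + p)) (Y(p) = -(p + 6)/(8*(p + 46)) = -(6 + p)/(8*(46 + p)))
q(-1817) - Y(-2)*(-926) = (-1817)**2 - (-6 - 1*(-2))/(8*(46 - 2))*(-926) = 3301489 - (1/8)*(-6 + 2)/44*(-926) = 3301489 - (1/8)*(1/44)*(-4)*(-926) = 3301489 - (-1)*(-926)/88 = 3301489 - 1*463/44 = 3301489 - 463/44 = 145265053/44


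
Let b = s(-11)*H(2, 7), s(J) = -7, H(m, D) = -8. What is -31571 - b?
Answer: -31627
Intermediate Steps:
b = 56 (b = -7*(-8) = 56)
-31571 - b = -31571 - 1*56 = -31571 - 56 = -31627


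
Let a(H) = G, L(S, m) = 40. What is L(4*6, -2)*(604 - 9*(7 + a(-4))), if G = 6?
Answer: 19480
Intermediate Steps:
a(H) = 6
L(4*6, -2)*(604 - 9*(7 + a(-4))) = 40*(604 - 9*(7 + 6)) = 40*(604 - 9*13) = 40*(604 - 117) = 40*487 = 19480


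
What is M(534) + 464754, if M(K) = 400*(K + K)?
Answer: 891954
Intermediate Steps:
M(K) = 800*K (M(K) = 400*(2*K) = 800*K)
M(534) + 464754 = 800*534 + 464754 = 427200 + 464754 = 891954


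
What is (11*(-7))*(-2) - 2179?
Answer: -2025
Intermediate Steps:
(11*(-7))*(-2) - 2179 = -77*(-2) - 2179 = 154 - 2179 = -2025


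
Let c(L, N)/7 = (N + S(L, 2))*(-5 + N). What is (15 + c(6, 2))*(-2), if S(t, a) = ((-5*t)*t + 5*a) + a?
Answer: -7002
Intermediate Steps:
S(t, a) = -5*t² + 6*a (S(t, a) = (-5*t² + 5*a) + a = -5*t² + 6*a)
c(L, N) = 7*(-5 + N)*(12 + N - 5*L²) (c(L, N) = 7*((N + (-5*L² + 6*2))*(-5 + N)) = 7*((N + (-5*L² + 12))*(-5 + N)) = 7*((N + (12 - 5*L²))*(-5 + N)) = 7*((12 + N - 5*L²)*(-5 + N)) = 7*((-5 + N)*(12 + N - 5*L²)) = 7*(-5 + N)*(12 + N - 5*L²))
(15 + c(6, 2))*(-2) = (15 + (-420 + 7*2² + 49*2 + 175*6² - 35*2*6²))*(-2) = (15 + (-420 + 7*4 + 98 + 175*36 - 35*2*36))*(-2) = (15 + (-420 + 28 + 98 + 6300 - 2520))*(-2) = (15 + 3486)*(-2) = 3501*(-2) = -7002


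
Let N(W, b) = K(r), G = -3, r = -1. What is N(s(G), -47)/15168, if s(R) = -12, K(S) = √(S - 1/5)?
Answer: I*√30/75840 ≈ 7.2221e-5*I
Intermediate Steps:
K(S) = √(-⅕ + S) (K(S) = √(S - 1*⅕) = √(S - ⅕) = √(-⅕ + S))
N(W, b) = I*√30/5 (N(W, b) = √(-5 + 25*(-1))/5 = √(-5 - 25)/5 = √(-30)/5 = (I*√30)/5 = I*√30/5)
N(s(G), -47)/15168 = (I*√30/5)/15168 = (I*√30/5)*(1/15168) = I*√30/75840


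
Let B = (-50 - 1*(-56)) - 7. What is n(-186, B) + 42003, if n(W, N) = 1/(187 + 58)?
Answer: 10290736/245 ≈ 42003.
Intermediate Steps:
B = -1 (B = (-50 + 56) - 7 = 6 - 7 = -1)
n(W, N) = 1/245
n(-186, B) + 42003 = 1/245 + 42003 = 10290736/245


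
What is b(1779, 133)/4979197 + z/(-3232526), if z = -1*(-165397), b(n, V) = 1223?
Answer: -819590866911/16095383761622 ≈ -0.050921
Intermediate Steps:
z = 165397
b(1779, 133)/4979197 + z/(-3232526) = 1223/4979197 + 165397/(-3232526) = 1223*(1/4979197) + 165397*(-1/3232526) = 1223/4979197 - 165397/3232526 = -819590866911/16095383761622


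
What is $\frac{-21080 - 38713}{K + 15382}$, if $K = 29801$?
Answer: $- \frac{19931}{15061} \approx -1.3234$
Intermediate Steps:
$\frac{-21080 - 38713}{K + 15382} = \frac{-21080 - 38713}{29801 + 15382} = - \frac{59793}{45183} = \left(-59793\right) \frac{1}{45183} = - \frac{19931}{15061}$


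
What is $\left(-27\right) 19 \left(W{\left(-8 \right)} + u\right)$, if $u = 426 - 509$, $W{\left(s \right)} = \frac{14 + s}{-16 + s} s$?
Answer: $41553$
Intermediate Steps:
$W{\left(s \right)} = \frac{s \left(14 + s\right)}{-16 + s}$ ($W{\left(s \right)} = \frac{14 + s}{-16 + s} s = \frac{s \left(14 + s\right)}{-16 + s}$)
$u = -83$ ($u = 426 - 509 = -83$)
$\left(-27\right) 19 \left(W{\left(-8 \right)} + u\right) = \left(-27\right) 19 \left(- \frac{8 \left(14 - 8\right)}{-16 - 8} - 83\right) = - 513 \left(\left(-8\right) \frac{1}{-24} \cdot 6 - 83\right) = - 513 \left(\left(-8\right) \left(- \frac{1}{24}\right) 6 - 83\right) = - 513 \left(2 - 83\right) = \left(-513\right) \left(-81\right) = 41553$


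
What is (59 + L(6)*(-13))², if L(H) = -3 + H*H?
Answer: 136900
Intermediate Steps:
L(H) = -3 + H²
(59 + L(6)*(-13))² = (59 + (-3 + 6²)*(-13))² = (59 + (-3 + 36)*(-13))² = (59 + 33*(-13))² = (59 - 429)² = (-370)² = 136900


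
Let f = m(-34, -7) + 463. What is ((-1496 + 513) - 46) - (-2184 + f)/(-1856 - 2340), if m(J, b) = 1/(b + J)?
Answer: -88547803/86018 ≈ -1029.4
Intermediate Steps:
m(J, b) = 1/(J + b)
f = 18982/41 (f = 1/(-34 - 7) + 463 = 1/(-41) + 463 = -1/41 + 463 = 18982/41 ≈ 462.98)
((-1496 + 513) - 46) - (-2184 + f)/(-1856 - 2340) = ((-1496 + 513) - 46) - (-2184 + 18982/41)/(-1856 - 2340) = (-983 - 46) - (-70562)/(41*(-4196)) = -1029 - (-70562)*(-1)/(41*4196) = -1029 - 1*35281/86018 = -1029 - 35281/86018 = -88547803/86018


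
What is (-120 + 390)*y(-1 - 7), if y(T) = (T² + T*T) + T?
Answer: 32400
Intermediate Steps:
y(T) = T + 2*T² (y(T) = (T² + T²) + T = 2*T² + T = T + 2*T²)
(-120 + 390)*y(-1 - 7) = (-120 + 390)*((-1 - 7)*(1 + 2*(-1 - 7))) = 270*(-8*(1 + 2*(-8))) = 270*(-8*(1 - 16)) = 270*(-8*(-15)) = 270*120 = 32400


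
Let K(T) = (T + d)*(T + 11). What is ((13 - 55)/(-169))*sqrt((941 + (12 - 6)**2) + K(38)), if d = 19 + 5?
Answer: 42*sqrt(4015)/169 ≈ 15.747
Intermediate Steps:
d = 24
K(T) = (11 + T)*(24 + T) (K(T) = (T + 24)*(T + 11) = (24 + T)*(11 + T) = (11 + T)*(24 + T))
((13 - 55)/(-169))*sqrt((941 + (12 - 6)**2) + K(38)) = ((13 - 55)/(-169))*sqrt((941 + (12 - 6)**2) + (264 + 38**2 + 35*38)) = (-42*(-1/169))*sqrt((941 + 6**2) + (264 + 1444 + 1330)) = 42*sqrt((941 + 36) + 3038)/169 = 42*sqrt(977 + 3038)/169 = 42*sqrt(4015)/169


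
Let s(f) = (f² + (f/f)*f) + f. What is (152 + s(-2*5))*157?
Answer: 36424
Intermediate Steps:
s(f) = f² + 2*f (s(f) = (f² + 1*f) + f = (f² + f) + f = (f + f²) + f = f² + 2*f)
(152 + s(-2*5))*157 = (152 + (-2*5)*(2 - 2*5))*157 = (152 - 10*(2 - 10))*157 = (152 - 10*(-8))*157 = (152 + 80)*157 = 232*157 = 36424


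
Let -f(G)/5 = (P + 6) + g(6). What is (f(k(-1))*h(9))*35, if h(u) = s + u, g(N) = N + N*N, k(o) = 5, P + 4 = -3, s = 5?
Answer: -100450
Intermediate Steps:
P = -7 (P = -4 - 3 = -7)
g(N) = N + N²
f(G) = -205 (f(G) = -5*((-7 + 6) + 6*(1 + 6)) = -5*(-1 + 6*7) = -5*(-1 + 42) = -5*41 = -205)
h(u) = 5 + u
(f(k(-1))*h(9))*35 = -205*(5 + 9)*35 = -205*14*35 = -2870*35 = -100450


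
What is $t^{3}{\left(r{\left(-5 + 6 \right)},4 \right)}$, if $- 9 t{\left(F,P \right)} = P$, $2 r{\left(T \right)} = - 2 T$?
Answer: $- \frac{64}{729} \approx -0.087791$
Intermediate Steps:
$r{\left(T \right)} = - T$ ($r{\left(T \right)} = \frac{\left(-2\right) T}{2} = - T$)
$t{\left(F,P \right)} = - \frac{P}{9}$
$t^{3}{\left(r{\left(-5 + 6 \right)},4 \right)} = \left(\left(- \frac{1}{9}\right) 4\right)^{3} = \left(- \frac{4}{9}\right)^{3} = - \frac{64}{729}$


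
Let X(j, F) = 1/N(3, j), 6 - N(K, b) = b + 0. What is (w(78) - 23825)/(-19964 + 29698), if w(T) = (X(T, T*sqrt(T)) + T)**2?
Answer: -91980575/50461056 ≈ -1.8228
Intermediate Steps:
N(K, b) = 6 - b (N(K, b) = 6 - (b + 0) = 6 - b)
X(j, F) = 1/(6 - j)
w(T) = (T - 1/(-6 + T))**2 (w(T) = (-1/(-6 + T) + T)**2 = (T - 1/(-6 + T))**2)
(w(78) - 23825)/(-19964 + 29698) = ((78 - 1/(-6 + 78))**2 - 23825)/(-19964 + 29698) = ((78 - 1/72)**2 - 23825)/9734 = ((78 - 1*1/72)**2 - 23825)*(1/9734) = ((78 - 1/72)**2 - 23825)*(1/9734) = ((5615/72)**2 - 23825)*(1/9734) = (31528225/5184 - 23825)*(1/9734) = -91980575/5184*1/9734 = -91980575/50461056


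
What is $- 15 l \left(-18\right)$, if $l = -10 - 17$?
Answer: $-7290$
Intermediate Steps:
$l = -27$ ($l = -10 - 17 = -27$)
$- 15 l \left(-18\right) = \left(-15\right) \left(-27\right) \left(-18\right) = 405 \left(-18\right) = -7290$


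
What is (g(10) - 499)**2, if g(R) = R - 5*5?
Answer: 264196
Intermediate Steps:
g(R) = -25 + R (g(R) = R - 25 = -25 + R)
(g(10) - 499)**2 = ((-25 + 10) - 499)**2 = (-15 - 499)**2 = (-514)**2 = 264196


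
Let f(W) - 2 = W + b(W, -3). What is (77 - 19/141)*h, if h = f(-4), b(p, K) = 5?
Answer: 10838/47 ≈ 230.60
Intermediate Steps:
f(W) = 7 + W (f(W) = 2 + (W + 5) = 2 + (5 + W) = 7 + W)
h = 3 (h = 7 - 4 = 3)
(77 - 19/141)*h = (77 - 19/141)*3 = (10838/141)*3 = 10838/47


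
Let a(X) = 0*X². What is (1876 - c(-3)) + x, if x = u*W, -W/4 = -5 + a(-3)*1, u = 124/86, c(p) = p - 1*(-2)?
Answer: 81951/43 ≈ 1905.8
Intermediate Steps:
a(X) = 0
c(p) = 2 + p (c(p) = p + 2 = 2 + p)
u = 62/43 (u = 124*(1/86) = 62/43 ≈ 1.4419)
W = 20 (W = -4*(-5 + 0*1) = -4*(-5 + 0) = -4*(-5) = 20)
x = 1240/43 (x = (62/43)*20 = 1240/43 ≈ 28.837)
(1876 - c(-3)) + x = (1876 - (2 - 3)) + 1240/43 = (1876 - 1*(-1)) + 1240/43 = (1876 + 1) + 1240/43 = 1877 + 1240/43 = 81951/43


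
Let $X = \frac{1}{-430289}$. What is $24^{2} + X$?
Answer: $\frac{247846463}{430289} \approx 576.0$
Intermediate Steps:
$X = - \frac{1}{430289} \approx -2.324 \cdot 10^{-6}$
$24^{2} + X = 24^{2} - \frac{1}{430289} = 576 - \frac{1}{430289} = \frac{247846463}{430289}$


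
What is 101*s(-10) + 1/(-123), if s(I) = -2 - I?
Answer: 99383/123 ≈ 807.99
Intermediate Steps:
101*s(-10) + 1/(-123) = 101*(-2 - 1*(-10)) + 1/(-123) = 101*(-2 + 10) - 1/123 = 101*8 - 1/123 = 808 - 1/123 = 99383/123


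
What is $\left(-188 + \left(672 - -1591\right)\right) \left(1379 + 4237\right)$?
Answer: $11653200$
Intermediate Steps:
$\left(-188 + \left(672 - -1591\right)\right) \left(1379 + 4237\right) = \left(-188 + \left(672 + 1591\right)\right) 5616 = \left(-188 + 2263\right) 5616 = 2075 \cdot 5616 = 11653200$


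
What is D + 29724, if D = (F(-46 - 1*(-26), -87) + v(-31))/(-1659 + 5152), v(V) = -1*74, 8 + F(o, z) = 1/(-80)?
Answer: 8306067999/279440 ≈ 29724.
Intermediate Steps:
F(o, z) = -641/80 (F(o, z) = -8 + 1/(-80) = -8 - 1/80 = -641/80)
v(V) = -74
D = -6561/279440 (D = (-641/80 - 74)/(-1659 + 5152) = -6561/80/3493 = -6561/80*1/3493 = -6561/279440 ≈ -0.023479)
D + 29724 = -6561/279440 + 29724 = 8306067999/279440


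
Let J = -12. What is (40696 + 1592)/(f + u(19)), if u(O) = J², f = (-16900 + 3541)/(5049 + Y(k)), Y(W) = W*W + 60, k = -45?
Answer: 100560864/337979 ≈ 297.54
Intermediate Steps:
Y(W) = 60 + W² (Y(W) = W² + 60 = 60 + W²)
f = -4453/2378 (f = (-16900 + 3541)/(5049 + (60 + (-45)²)) = -13359/(5049 + (60 + 2025)) = -13359/(5049 + 2085) = -13359/7134 = -13359*1/7134 = -4453/2378 ≈ -1.8726)
u(O) = 144 (u(O) = (-12)² = 144)
(40696 + 1592)/(f + u(19)) = (40696 + 1592)/(-4453/2378 + 144) = 42288/(337979/2378) = 42288*(2378/337979) = 100560864/337979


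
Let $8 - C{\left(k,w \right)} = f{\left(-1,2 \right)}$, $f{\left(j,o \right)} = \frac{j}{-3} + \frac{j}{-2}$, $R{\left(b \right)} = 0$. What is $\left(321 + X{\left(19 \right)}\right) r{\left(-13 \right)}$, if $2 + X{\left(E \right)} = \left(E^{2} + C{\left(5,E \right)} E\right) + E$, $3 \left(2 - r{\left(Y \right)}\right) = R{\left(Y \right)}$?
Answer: $\frac{5011}{3} \approx 1670.3$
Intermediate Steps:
$f{\left(j,o \right)} = - \frac{5 j}{6}$ ($f{\left(j,o \right)} = j \left(- \frac{1}{3}\right) + j \left(- \frac{1}{2}\right) = - \frac{j}{3} - \frac{j}{2} = - \frac{5 j}{6}$)
$C{\left(k,w \right)} = \frac{43}{6}$ ($C{\left(k,w \right)} = 8 - \left(- \frac{5}{6}\right) \left(-1\right) = 8 - \frac{5}{6} = \frac{43}{6}$)
$r{\left(Y \right)} = 2$ ($r{\left(Y \right)} = 2 - 0 = 2 + 0 = 2$)
$X{\left(E \right)} = -2 + E^{2} + \frac{49 E}{6}$ ($X{\left(E \right)} = -2 + \left(\left(E^{2} + \frac{43 E}{6}\right) + E\right) = -2 + \left(E^{2} + \frac{49 E}{6}\right) = -2 + E^{2} + \frac{49 E}{6}$)
$\left(321 + X{\left(19 \right)}\right) r{\left(-13 \right)} = \left(321 + \left(-2 + 19^{2} + \frac{49}{6} \cdot 19\right)\right) 2 = \left(321 + \left(-2 + 361 + \frac{931}{6}\right)\right) 2 = \left(321 + \frac{3085}{6}\right) 2 = \frac{5011}{6} \cdot 2 = \frac{5011}{3}$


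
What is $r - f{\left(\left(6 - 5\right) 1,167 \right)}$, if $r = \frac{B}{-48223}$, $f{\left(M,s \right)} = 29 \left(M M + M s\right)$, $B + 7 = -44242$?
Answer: $- \frac{234898207}{48223} \approx -4871.1$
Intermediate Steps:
$B = -44249$ ($B = -7 - 44242 = -44249$)
$f{\left(M,s \right)} = 29 M^{2} + 29 M s$ ($f{\left(M,s \right)} = 29 \left(M^{2} + M s\right) = 29 M^{2} + 29 M s$)
$r = \frac{44249}{48223}$ ($r = - \frac{44249}{-48223} = \left(-44249\right) \left(- \frac{1}{48223}\right) = \frac{44249}{48223} \approx 0.91759$)
$r - f{\left(\left(6 - 5\right) 1,167 \right)} = \frac{44249}{48223} - 29 \left(6 - 5\right) 1 \left(\left(6 - 5\right) 1 + 167\right) = \frac{44249}{48223} - 29 \cdot 1 \cdot 1 \left(1 \cdot 1 + 167\right) = \frac{44249}{48223} - 29 \cdot 1 \left(1 + 167\right) = \frac{44249}{48223} - 29 \cdot 1 \cdot 168 = \frac{44249}{48223} - 4872 = - \frac{234898207}{48223}$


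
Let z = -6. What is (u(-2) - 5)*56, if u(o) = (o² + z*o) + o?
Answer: 504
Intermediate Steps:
u(o) = o² - 5*o (u(o) = (o² - 6*o) + o = o² - 5*o)
(u(-2) - 5)*56 = (-2*(-5 - 2) - 5)*56 = (-2*(-7) - 5)*56 = (14 - 5)*56 = 9*56 = 504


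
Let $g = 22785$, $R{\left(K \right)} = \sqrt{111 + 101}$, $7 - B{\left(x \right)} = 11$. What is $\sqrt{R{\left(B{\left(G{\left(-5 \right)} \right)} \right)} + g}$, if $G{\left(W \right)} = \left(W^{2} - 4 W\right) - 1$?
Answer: $\sqrt{22785 + 2 \sqrt{53}} \approx 151.0$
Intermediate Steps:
$G{\left(W \right)} = -1 + W^{2} - 4 W$
$B{\left(x \right)} = -4$ ($B{\left(x \right)} = 7 - 11 = -4$)
$R{\left(K \right)} = 2 \sqrt{53}$ ($R{\left(K \right)} = \sqrt{212} = 2 \sqrt{53}$)
$\sqrt{R{\left(B{\left(G{\left(-5 \right)} \right)} \right)} + g} = \sqrt{2 \sqrt{53} + 22785} = \sqrt{22785 + 2 \sqrt{53}}$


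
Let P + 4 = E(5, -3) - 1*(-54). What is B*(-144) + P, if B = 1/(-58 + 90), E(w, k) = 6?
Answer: 103/2 ≈ 51.500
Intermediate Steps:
B = 1/32 ≈ 0.031250
P = 56 (P = -4 + (6 - 1*(-54)) = -4 + (6 + 54) = -4 + 60 = 56)
B*(-144) + P = (1/32)*(-144) + 56 = -9/2 + 56 = 103/2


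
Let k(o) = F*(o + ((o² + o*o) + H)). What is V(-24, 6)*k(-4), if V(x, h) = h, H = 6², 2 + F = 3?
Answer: 384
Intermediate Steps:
F = 1 (F = -2 + 3 = 1)
H = 36
k(o) = 36 + o + 2*o² (k(o) = 1*(o + ((o² + o*o) + 36)) = 1*(o + ((o² + o²) + 36)) = 1*(o + (2*o² + 36)) = 1*(o + (36 + 2*o²)) = 1*(36 + o + 2*o²) = 36 + o + 2*o²)
V(-24, 6)*k(-4) = 6*(36 - 4 + 2*(-4)²) = 6*(36 - 4 + 2*16) = 6*(36 - 4 + 32) = 6*64 = 384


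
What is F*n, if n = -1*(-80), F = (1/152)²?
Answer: 5/1444 ≈ 0.0034626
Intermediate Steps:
F = 1/23104 (F = (1/152)² = 1/23104 ≈ 4.3283e-5)
n = 80
F*n = (1/23104)*80 = 5/1444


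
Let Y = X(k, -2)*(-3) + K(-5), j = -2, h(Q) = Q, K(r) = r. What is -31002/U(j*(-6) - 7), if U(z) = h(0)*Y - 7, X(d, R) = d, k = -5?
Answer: 31002/7 ≈ 4428.9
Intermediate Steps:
Y = 10 (Y = -5*(-3) - 5 = 15 - 5 = 10)
U(z) = -7 (U(z) = 0*10 - 7 = 0 - 7 = -7)
-31002/U(j*(-6) - 7) = -31002/(-7) = -31002*(-⅐) = 31002/7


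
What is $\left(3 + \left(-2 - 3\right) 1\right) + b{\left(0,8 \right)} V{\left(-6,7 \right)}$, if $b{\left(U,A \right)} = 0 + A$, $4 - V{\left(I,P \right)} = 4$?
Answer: $-2$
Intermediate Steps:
$V{\left(I,P \right)} = 0$ ($V{\left(I,P \right)} = 4 - 4 = 0$)
$b{\left(U,A \right)} = A$
$\left(3 + \left(-2 - 3\right) 1\right) + b{\left(0,8 \right)} V{\left(-6,7 \right)} = \left(3 + \left(-2 - 3\right) 1\right) + 8 \cdot 0 = \left(3 - 5\right) + 0 = -2 + 0 = -2$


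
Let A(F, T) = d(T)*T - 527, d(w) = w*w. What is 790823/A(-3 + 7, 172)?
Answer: 790823/5087921 ≈ 0.15543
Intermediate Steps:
d(w) = w**2
A(F, T) = -527 + T**3 (A(F, T) = T**2*T - 527 = T**3 - 527 = -527 + T**3)
790823/A(-3 + 7, 172) = 790823/(-527 + 172**3) = 790823/(-527 + 5088448) = 790823/5087921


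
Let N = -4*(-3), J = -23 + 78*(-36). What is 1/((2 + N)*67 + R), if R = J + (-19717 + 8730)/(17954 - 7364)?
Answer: -10590/20057857 ≈ -0.00052797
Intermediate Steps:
J = -2831 (J = -23 - 2808 = -2831)
N = 12
R = -29991277/10590 (R = -2831 + (-19717 + 8730)/(17954 - 7364) = -2831 - 10987/10590 = -29991277/10590 ≈ -2832.0)
1/((2 + N)*67 + R) = 1/((2 + 12)*67 - 29991277/10590) = 1/(14*67 - 29991277/10590) = 1/(938 - 29991277/10590) = 1/(-20057857/10590) = -10590/20057857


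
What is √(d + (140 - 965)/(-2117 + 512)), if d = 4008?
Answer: √45893477/107 ≈ 63.313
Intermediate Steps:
√(d + (140 - 965)/(-2117 + 512)) = √(4008 + (140 - 965)/(-2117 + 512)) = √(4008 - 825/(-1605)) = √(4008 - 825*(-1/1605)) = √(4008 + 55/107) = √(428911/107) = √45893477/107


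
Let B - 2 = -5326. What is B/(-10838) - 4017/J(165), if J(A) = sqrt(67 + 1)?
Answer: 2662/5419 - 4017*sqrt(17)/34 ≈ -486.64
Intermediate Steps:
B = -5324 (B = 2 - 5326 = -5324)
J(A) = 2*sqrt(17) (J(A) = sqrt(68) = 2*sqrt(17))
B/(-10838) - 4017/J(165) = -5324/(-10838) - 4017*sqrt(17)/34 = -5324*(-1/10838) - 4017*sqrt(17)/34 = 2662/5419 - 4017*sqrt(17)/34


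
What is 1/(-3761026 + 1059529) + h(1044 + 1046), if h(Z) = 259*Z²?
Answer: 3056305942836299/2701497 ≈ 1.1313e+9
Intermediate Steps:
1/(-3761026 + 1059529) + h(1044 + 1046) = 1/(-3761026 + 1059529) + 259*(1044 + 1046)² = 1/(-2701497) + 259*2090² = -1/2701497 + 259*4368100 = -1/2701497 + 1131337900 = 3056305942836299/2701497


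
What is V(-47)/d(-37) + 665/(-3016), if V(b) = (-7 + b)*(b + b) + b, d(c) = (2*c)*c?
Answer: 6673347/4128904 ≈ 1.6163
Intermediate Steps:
d(c) = 2*c**2
V(b) = b + 2*b*(-7 + b) (V(b) = (-7 + b)*(2*b) + b = 2*b*(-7 + b) + b = b + 2*b*(-7 + b))
V(-47)/d(-37) + 665/(-3016) = (-47*(-13 + 2*(-47)))/((2*(-37)**2)) + 665/(-3016) = (-47*(-13 - 94))/((2*1369)) + 665*(-1/3016) = -47*(-107)/2738 - 665/3016 = 5029*(1/2738) - 665/3016 = 5029/2738 - 665/3016 = 6673347/4128904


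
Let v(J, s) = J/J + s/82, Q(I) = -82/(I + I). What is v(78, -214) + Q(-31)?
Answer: -365/1271 ≈ -0.28718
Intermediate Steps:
Q(I) = -41/I (Q(I) = -82*1/(2*I) = -41/I)
v(J, s) = 1 + s/82 (v(J, s) = 1 + s*(1/82) = 1 + s/82)
v(78, -214) + Q(-31) = (1 + (1/82)*(-214)) - 41/(-31) = (1 - 107/41) - 41*(-1/31) = -66/41 + 41/31 = -365/1271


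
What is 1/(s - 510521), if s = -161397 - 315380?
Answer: -1/987298 ≈ -1.0129e-6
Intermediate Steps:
s = -476777
1/(s - 510521) = 1/(-476777 - 510521) = 1/(-987298) = -1/987298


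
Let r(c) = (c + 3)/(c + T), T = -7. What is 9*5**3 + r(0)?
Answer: 7872/7 ≈ 1124.6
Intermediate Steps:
r(c) = (3 + c)/(-7 + c) (r(c) = (c + 3)/(c - 7) = (3 + c)/(-7 + c))
9*5**3 + r(0) = 9*5**3 + (3 + 0)/(-7 + 0) = 9*125 + 3/(-7) = 1125 - 1/7*3 = 1125 - 3/7 = 7872/7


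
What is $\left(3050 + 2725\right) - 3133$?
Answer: $2642$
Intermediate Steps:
$\left(3050 + 2725\right) - 3133 = 5775 - 3133 = 2642$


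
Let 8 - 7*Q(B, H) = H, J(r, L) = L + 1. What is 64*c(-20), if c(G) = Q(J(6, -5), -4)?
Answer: 768/7 ≈ 109.71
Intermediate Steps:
J(r, L) = 1 + L
Q(B, H) = 8/7 - H/7
c(G) = 12/7 (c(G) = 8/7 - ⅐*(-4) = 8/7 + 4/7 = 12/7)
64*c(-20) = 64*(12/7) = 768/7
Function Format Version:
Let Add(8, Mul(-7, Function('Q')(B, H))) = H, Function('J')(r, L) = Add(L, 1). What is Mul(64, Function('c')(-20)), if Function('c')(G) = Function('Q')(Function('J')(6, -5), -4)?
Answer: Rational(768, 7) ≈ 109.71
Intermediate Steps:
Function('J')(r, L) = Add(1, L)
Function('Q')(B, H) = Add(Rational(8, 7), Mul(Rational(-1, 7), H))
Function('c')(G) = Rational(12, 7) (Function('c')(G) = Add(Rational(8, 7), Mul(Rational(-1, 7), -4)) = Add(Rational(8, 7), Rational(4, 7)) = Rational(12, 7))
Mul(64, Function('c')(-20)) = Mul(64, Rational(12, 7)) = Rational(768, 7)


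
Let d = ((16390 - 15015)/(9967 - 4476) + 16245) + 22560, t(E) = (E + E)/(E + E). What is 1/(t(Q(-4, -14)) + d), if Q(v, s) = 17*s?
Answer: 5491/213085121 ≈ 2.5769e-5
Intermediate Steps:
t(E) = 1 (t(E) = (2*E)/((2*E)) = (2*E)*(1/(2*E)) = 1)
d = 213079630/5491 (d = (1375/5491 + 16245) + 22560 = 89202670/5491 + 22560 = 213079630/5491 ≈ 38805.)
1/(t(Q(-4, -14)) + d) = 1/(1 + 213079630/5491) = 1/(213085121/5491) = 5491/213085121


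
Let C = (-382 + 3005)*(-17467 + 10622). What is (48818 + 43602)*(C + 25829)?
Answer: -1656961766520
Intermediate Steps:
C = -17954435 (C = 2623*(-6845) = -17954435)
(48818 + 43602)*(C + 25829) = (48818 + 43602)*(-17954435 + 25829) = 92420*(-17928606) = -1656961766520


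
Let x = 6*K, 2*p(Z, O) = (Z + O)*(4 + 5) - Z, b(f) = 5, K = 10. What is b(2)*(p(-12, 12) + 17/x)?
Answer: 377/12 ≈ 31.417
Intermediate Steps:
p(Z, O) = 4*Z + 9*O/2 (p(Z, O) = ((Z + O)*(4 + 5) - Z)/2 = ((O + Z)*9 - Z)/2 = ((9*O + 9*Z) - Z)/2 = (8*Z + 9*O)/2 = 4*Z + 9*O/2)
x = 60 (x = 6*10 = 60)
b(2)*(p(-12, 12) + 17/x) = 5*((4*(-12) + (9/2)*12) + 17/60) = 5*((-48 + 54) + 17*(1/60)) = 5*(6 + 17/60) = 5*(377/60) = 377/12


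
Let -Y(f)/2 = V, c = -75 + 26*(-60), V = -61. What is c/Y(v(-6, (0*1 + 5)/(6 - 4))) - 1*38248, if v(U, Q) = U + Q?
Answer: -4667891/122 ≈ -38261.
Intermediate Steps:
c = -1635 (c = -75 - 1560 = -1635)
v(U, Q) = Q + U
Y(f) = 122 (Y(f) = -2*(-61) = 122)
c/Y(v(-6, (0*1 + 5)/(6 - 4))) - 1*38248 = -1635/122 - 1*38248 = -1635*1/122 - 38248 = -1635/122 - 38248 = -4667891/122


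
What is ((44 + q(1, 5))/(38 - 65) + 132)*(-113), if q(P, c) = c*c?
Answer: -131645/9 ≈ -14627.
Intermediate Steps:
q(P, c) = c**2
((44 + q(1, 5))/(38 - 65) + 132)*(-113) = ((44 + 5**2)/(38 - 65) + 132)*(-113) = ((44 + 25)/(-27) + 132)*(-113) = (69*(-1/27) + 132)*(-113) = (-23/9 + 132)*(-113) = (1165/9)*(-113) = -131645/9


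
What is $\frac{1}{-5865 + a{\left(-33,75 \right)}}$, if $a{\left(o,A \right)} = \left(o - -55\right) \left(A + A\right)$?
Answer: $- \frac{1}{2565} \approx -0.00038986$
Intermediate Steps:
$a{\left(o,A \right)} = 2 A \left(55 + o\right)$ ($a{\left(o,A \right)} = \left(o + 55\right) 2 A = \left(55 + o\right) 2 A = 2 A \left(55 + o\right)$)
$\frac{1}{-5865 + a{\left(-33,75 \right)}} = \frac{1}{-5865 + 2 \cdot 75 \left(55 - 33\right)} = \frac{1}{-5865 + 2 \cdot 75 \cdot 22} = \frac{1}{-5865 + 3300} = \frac{1}{-2565} = - \frac{1}{2565}$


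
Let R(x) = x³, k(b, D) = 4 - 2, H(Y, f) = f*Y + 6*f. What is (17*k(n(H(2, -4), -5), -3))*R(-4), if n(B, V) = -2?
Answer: -2176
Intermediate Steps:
H(Y, f) = 6*f + Y*f (H(Y, f) = Y*f + 6*f = 6*f + Y*f)
k(b, D) = 2
(17*k(n(H(2, -4), -5), -3))*R(-4) = (17*2)*(-4)³ = 34*(-64) = -2176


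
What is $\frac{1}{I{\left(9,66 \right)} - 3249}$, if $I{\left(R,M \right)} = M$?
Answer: $- \frac{1}{3183} \approx -0.00031417$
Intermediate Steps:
$\frac{1}{I{\left(9,66 \right)} - 3249} = \frac{1}{66 - 3249} = \frac{1}{-3183} = - \frac{1}{3183}$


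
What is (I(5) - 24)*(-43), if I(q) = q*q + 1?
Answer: -86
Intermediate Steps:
I(q) = 1 + q² (I(q) = q² + 1 = 1 + q²)
(I(5) - 24)*(-43) = ((1 + 5²) - 24)*(-43) = ((1 + 25) - 24)*(-43) = (26 - 24)*(-43) = 2*(-43) = -86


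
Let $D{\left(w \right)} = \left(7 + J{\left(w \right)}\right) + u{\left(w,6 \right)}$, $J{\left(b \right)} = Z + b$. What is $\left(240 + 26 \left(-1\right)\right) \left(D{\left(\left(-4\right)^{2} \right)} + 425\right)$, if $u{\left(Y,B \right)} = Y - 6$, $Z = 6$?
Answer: $99296$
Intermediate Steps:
$u{\left(Y,B \right)} = -6 + Y$ ($u{\left(Y,B \right)} = Y - 6 = -6 + Y$)
$J{\left(b \right)} = 6 + b$
$D{\left(w \right)} = 7 + 2 w$ ($D{\left(w \right)} = \left(7 + \left(6 + w\right)\right) + \left(-6 + w\right) = \left(13 + w\right) + \left(-6 + w\right) = 7 + 2 w$)
$\left(240 + 26 \left(-1\right)\right) \left(D{\left(\left(-4\right)^{2} \right)} + 425\right) = \left(240 + 26 \left(-1\right)\right) \left(\left(7 + 2 \left(-4\right)^{2}\right) + 425\right) = \left(240 - 26\right) \left(\left(7 + 2 \cdot 16\right) + 425\right) = 214 \left(\left(7 + 32\right) + 425\right) = 214 \left(39 + 425\right) = 214 \cdot 464 = 99296$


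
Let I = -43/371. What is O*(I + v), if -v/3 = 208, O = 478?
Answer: -110679466/371 ≈ -2.9833e+5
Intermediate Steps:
I = -43/371 (I = -43*1/371 = -43/371 ≈ -0.11590)
v = -624 (v = -3*208 = -624)
O*(I + v) = 478*(-43/371 - 624) = 478*(-231547/371) = -110679466/371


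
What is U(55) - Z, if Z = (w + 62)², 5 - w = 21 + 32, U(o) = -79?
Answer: -275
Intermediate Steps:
w = -48 (w = 5 - (21 + 32) = 5 - 1*53 = 5 - 53 = -48)
Z = 196 (Z = (-48 + 62)² = 14² = 196)
U(55) - Z = -79 - 1*196 = -79 - 196 = -275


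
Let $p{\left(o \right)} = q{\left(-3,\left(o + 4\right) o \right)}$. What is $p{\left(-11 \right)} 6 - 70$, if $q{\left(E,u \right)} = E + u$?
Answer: $374$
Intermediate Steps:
$p{\left(o \right)} = -3 + o \left(4 + o\right)$ ($p{\left(o \right)} = -3 + \left(o + 4\right) o = -3 + \left(4 + o\right) o = -3 + o \left(4 + o\right)$)
$p{\left(-11 \right)} 6 - 70 = \left(-3 - 11 \left(4 - 11\right)\right) 6 - 70 = \left(-3 - -77\right) 6 - 70 = \left(-3 + 77\right) 6 - 70 = 74 \cdot 6 - 70 = 444 - 70 = 374$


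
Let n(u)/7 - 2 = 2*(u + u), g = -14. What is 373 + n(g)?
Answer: -5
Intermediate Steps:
n(u) = 14 + 28*u (n(u) = 14 + 7*(2*(u + u)) = 14 + 7*(2*(2*u)) = 14 + 7*(4*u) = 14 + 28*u)
373 + n(g) = 373 + (14 + 28*(-14)) = 373 + (14 - 392) = 373 - 378 = -5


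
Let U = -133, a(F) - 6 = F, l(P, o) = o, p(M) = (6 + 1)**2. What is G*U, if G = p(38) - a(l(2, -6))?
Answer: -6517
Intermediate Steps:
p(M) = 49 (p(M) = 7**2 = 49)
a(F) = 6 + F
G = 49 (G = 49 - (6 - 6) = 49 - 1*0 = 49 + 0 = 49)
G*U = 49*(-133) = -6517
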